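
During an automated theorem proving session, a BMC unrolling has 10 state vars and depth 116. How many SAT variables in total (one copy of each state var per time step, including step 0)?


BMC unrolls to depth k, creating one copy of each state var for steps 0..k.
Step count = 116 + 1 = 117 (steps 0 through 116)
Vars per step = 10
Total = 10 * 117 = 1170

1170


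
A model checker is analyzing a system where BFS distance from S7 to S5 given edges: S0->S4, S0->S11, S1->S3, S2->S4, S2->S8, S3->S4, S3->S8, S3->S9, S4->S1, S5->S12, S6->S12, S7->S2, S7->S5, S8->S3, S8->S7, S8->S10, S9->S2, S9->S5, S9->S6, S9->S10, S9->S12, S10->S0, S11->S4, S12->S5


BFS layer-by-layer from S7:
  dist 0: {S7}
  dist 1: {S2, S5}
  -> S5 reached at distance 1
Shortest path length = 1

1


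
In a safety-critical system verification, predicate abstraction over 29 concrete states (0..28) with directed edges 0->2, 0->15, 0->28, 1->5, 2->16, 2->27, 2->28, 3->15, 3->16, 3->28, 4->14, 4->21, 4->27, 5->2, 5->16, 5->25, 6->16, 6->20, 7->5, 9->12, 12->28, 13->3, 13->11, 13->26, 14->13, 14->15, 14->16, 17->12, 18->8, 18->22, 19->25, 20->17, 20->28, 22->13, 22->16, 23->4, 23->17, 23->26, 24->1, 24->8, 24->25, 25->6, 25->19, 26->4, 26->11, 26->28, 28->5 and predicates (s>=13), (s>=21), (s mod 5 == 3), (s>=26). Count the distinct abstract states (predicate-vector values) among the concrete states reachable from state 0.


BFS from 0:
Concrete reachable: {0, 2, 5, 6, 12, 15, 16, 17, 19, 20, 25, 27, 28}
Abstract via predicates (s>=13), (s>=21), (s mod 5 == 3), (s>=26):
  (0,0,0,0) <- {0, 2, 5, 6, 12}
  (1,0,0,0) <- {15, 16, 17, 19, 20}
  (1,1,0,0) <- {25}
  (1,1,0,1) <- {27}
  (1,1,1,1) <- {28}
Distinct abstract states = 5

5


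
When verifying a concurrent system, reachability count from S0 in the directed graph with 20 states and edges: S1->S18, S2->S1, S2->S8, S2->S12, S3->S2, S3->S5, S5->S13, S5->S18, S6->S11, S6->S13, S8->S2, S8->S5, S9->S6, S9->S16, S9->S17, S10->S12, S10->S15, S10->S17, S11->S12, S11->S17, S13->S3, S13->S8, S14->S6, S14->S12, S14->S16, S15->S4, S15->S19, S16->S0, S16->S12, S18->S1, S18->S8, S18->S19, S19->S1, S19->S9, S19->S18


BFS from S0:
  layer 0: {S0}
Reachable set: {S0}
Count = 1

1


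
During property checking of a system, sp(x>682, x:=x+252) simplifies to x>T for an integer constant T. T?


Formula: sp(P, x:=E) = exists old_x. (x = E[old_x/x]) AND P[old_x/x] (old_x is the value of x before the assignment; eliminate old_x by solving x = E[old_x/x] for old_x)
Step 1: Precondition P: x>682, i.e. old_x > 682
Step 2: Assignment gives x = old_x + 252, so old_x = x - 252
Step 3: Substitute into P: x - 252 > 682
Step 4: Simplify: x > 682+252 = 934

934


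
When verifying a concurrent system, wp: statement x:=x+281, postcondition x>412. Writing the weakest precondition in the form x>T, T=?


Formula: wp(x:=E, P) = P[E/x] (substitute E for x in postcondition)
Step 1: Postcondition: x>412
Step 2: Substitute x+281 for x: x+281>412
Step 3: Solve for x: x > 412-281 = 131

131


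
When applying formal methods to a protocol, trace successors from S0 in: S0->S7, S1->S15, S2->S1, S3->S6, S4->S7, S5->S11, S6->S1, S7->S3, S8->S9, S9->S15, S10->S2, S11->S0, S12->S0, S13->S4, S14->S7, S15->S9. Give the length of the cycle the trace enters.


Trace from S0 until a state repeats:
  S0 -> S7 -> S3 -> S6 -> S1 -> S15 -> S9 -> S15
S15 first seen at step 5, revisited at step 7.
Cycle length = 7 - 5 = 2

2


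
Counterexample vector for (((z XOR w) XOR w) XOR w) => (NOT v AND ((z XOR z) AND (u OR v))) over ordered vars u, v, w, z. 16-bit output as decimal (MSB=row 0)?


F1 = (((z XOR w) XOR w) XOR w)
F2 = (NOT v AND ((z XOR z) AND (u OR v)))
Counterexample to F1=>F2 is where F1=1 and F2=0.
Evaluate each row (bits = u,v,w,z, MSB first):
  row 0 [0000]: F1=0 F2=0 -> F1&~F2 -> 0
  row 1 [0001]: F1=1 F2=0 -> F1&~F2 -> 1
  row 2 [0010]: F1=1 F2=0 -> F1&~F2 -> 1
  row 3 [0011]: F1=0 F2=0 -> F1&~F2 -> 0
  row 4 [0100]: F1=0 F2=0 -> F1&~F2 -> 0
  row 5 [0101]: F1=1 F2=0 -> F1&~F2 -> 1
  row 6 [0110]: F1=1 F2=0 -> F1&~F2 -> 1
  row 7 [0111]: F1=0 F2=0 -> F1&~F2 -> 0
  row 8 [1000]: F1=0 F2=0 -> F1&~F2 -> 0
  row 9 [1001]: F1=1 F2=0 -> F1&~F2 -> 1
  row 10 [1010]: F1=1 F2=0 -> F1&~F2 -> 1
  row 11 [1011]: F1=0 F2=0 -> F1&~F2 -> 0
  row 12 [1100]: F1=0 F2=0 -> F1&~F2 -> 0
  row 13 [1101]: F1=1 F2=0 -> F1&~F2 -> 1
  row 14 [1110]: F1=1 F2=0 -> F1&~F2 -> 1
  row 15 [1111]: F1=0 F2=0 -> F1&~F2 -> 0
Full result column, 4 rows per line (u,v fixed per line; w,z runs 00..11 left to right):
  rows 0-3 [u,v=00]: 0110  = hex 6
  rows 4-7 [u,v=01]: 0110  = hex 6
  rows 8-11 [u,v=10]: 0110  = hex 6
  rows 12-15 [u,v=11]: 0110  = hex 6
Counterexample vector (row 0 .. row 15) = 0110011001100110
Output column grouped in 4s = 0110 0110 0110 0110 = 0x6666
Convert to decimal digit by digit (value = value*16 + digit):
  6 -> 6
  6*16 + 6 = 102
  102*16 + 6 = 1638
  1638*16 + 6 = 26214
Decimal = 26214

26214


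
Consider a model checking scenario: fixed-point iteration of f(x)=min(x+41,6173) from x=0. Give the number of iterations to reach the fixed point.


Step 1: x=0, cap=6173, increment=41
Step 2: x grows by 41 each step until capped at 6173; fixed point is x=6173
Step 3: iterations = ceil(6173/41) = 151

151


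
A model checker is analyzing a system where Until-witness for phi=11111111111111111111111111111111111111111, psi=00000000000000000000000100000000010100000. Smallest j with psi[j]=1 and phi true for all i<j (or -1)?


(phi U psi) at 0: need smallest j with psi[j]=1 and phi[i]=1 for all i in [0,j).
Scan from step 0:
  step 0: phi=1, psi=0 -> continue
  step 1: phi=1, psi=0 -> continue
  step 2: phi=1, psi=0 -> continue
  step 3: phi=1, psi=0 -> continue
  step 23: psi=1 and phi held for [0,23) -> witness found
Witness step = 23

23


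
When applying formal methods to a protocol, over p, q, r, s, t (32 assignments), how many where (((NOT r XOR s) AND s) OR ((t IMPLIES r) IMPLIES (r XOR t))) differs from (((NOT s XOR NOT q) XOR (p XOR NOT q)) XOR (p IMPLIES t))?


F1 = (((NOT r XOR s) AND s) OR ((t IMPLIES r) IMPLIES (r XOR t)))
F2 = (((NOT s XOR NOT q) XOR (p XOR NOT q)) XOR (p IMPLIES t))
Evaluate both on each of 32 rows (bits = p,q,r,s,t):
  row 0 [00000]: F1=0 F2=0 -> 0
  row 1 [00001]: F1=1 F2=0 (differ) -> 1
  row 2 [00010]: F1=0 F2=1 (differ) -> 1
  row 3 [00011]: F1=1 F2=1 -> 0
  row 4 [00100]: F1=1 F2=0 (differ) -> 1
  row 5 [00101]: F1=0 F2=0 -> 0
  row 6 [00110]: F1=1 F2=1 -> 0
  row 7 [00111]: F1=1 F2=1 -> 0
  row 8 [01000]: F1=0 F2=0 -> 0
  row 9 [01001]: F1=1 F2=0 (differ) -> 1
  row 10 [01010]: F1=0 F2=1 (differ) -> 1
  row 11 [01011]: F1=1 F2=1 -> 0
  row 12 [01100]: F1=1 F2=0 (differ) -> 1
  row 13 [01101]: F1=0 F2=0 -> 0
  row 14 [01110]: F1=1 F2=1 -> 0
  row 15 [01111]: F1=1 F2=1 -> 0
  row 16 [10000]: F1=0 F2=0 -> 0
  row 17 [10001]: F1=1 F2=1 -> 0
  row 18 [10010]: F1=0 F2=1 (differ) -> 1
  row 19 [10011]: F1=1 F2=0 (differ) -> 1
  row 20 [10100]: F1=1 F2=0 (differ) -> 1
  row 21 [10101]: F1=0 F2=1 (differ) -> 1
  row 22 [10110]: F1=1 F2=1 -> 0
  row 23 [10111]: F1=1 F2=0 (differ) -> 1
  row 24 [11000]: F1=0 F2=0 -> 0
  row 25 [11001]: F1=1 F2=1 -> 0
  row 26 [11010]: F1=0 F2=1 (differ) -> 1
  row 27 [11011]: F1=1 F2=0 (differ) -> 1
  row 28 [11100]: F1=1 F2=0 (differ) -> 1
  row 29 [11101]: F1=0 F2=1 (differ) -> 1
  row 30 [11110]: F1=1 F2=1 -> 0
  row 31 [11111]: F1=1 F2=0 (differ) -> 1
Full result column, 8 rows per line (p,q fixed per line; r,s,t runs 000..111 left to right):
  rows 0-7 [p,q=00]: 01101000  (ones: 3)
  rows 8-15 [p,q=01]: 01101000  (ones: 3)
  rows 16-23 [p,q=10]: 00111101  (ones: 5)
  rows 24-31 [p,q=11]: 00111101  (ones: 5)
Disagreements = 3+3+5+5 = 16

16


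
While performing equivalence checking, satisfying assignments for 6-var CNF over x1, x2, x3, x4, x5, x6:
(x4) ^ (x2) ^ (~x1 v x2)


CNF with 3 clauses over 6 vars (64 assignments).
An assignment satisfies CNF iff every clause has >=1 true literal.
Check each row (bits = x1,x2,x3,x4,x5,x6; clause T/F shown):
  row 0 [000000]: clauses=FFT -> 0
  row 1 [000001]: clauses=FFT -> 0
  row 2 [000010]: clauses=FFT -> 0
  row 3 [000011]: clauses=FFT -> 0
  row 4 [000100]: clauses=TFT -> 0
  (every remaining row is evaluated the same way; all 64 results are listed next)
Full result column, 8 rows per line (x1,x2,x3 fixed per line; x4,x5,x6 runs 000..111 left to right):
  rows 0-7 [x1,x2,x3=000]: 00000000  (ones: 0)
  rows 8-15 [x1,x2,x3=001]: 00000000  (ones: 0)
  rows 16-23 [x1,x2,x3=010]: 00001111  (ones: 4)
  rows 24-31 [x1,x2,x3=011]: 00001111  (ones: 4)
  rows 32-39 [x1,x2,x3=100]: 00000000  (ones: 0)
  rows 40-47 [x1,x2,x3=101]: 00000000  (ones: 0)
  rows 48-55 [x1,x2,x3=110]: 00001111  (ones: 4)
  rows 56-63 [x1,x2,x3=111]: 00001111  (ones: 4)
Satisfying assignments = 0+0+4+4+0+0+4+4 = 16

16


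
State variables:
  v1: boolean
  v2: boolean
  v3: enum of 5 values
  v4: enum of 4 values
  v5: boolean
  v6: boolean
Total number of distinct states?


State space = product of domain sizes of all variables.
Domain sizes:
  v1 (boolean): 2
  v2 (boolean): 2
  v3 (enum of 5 values): 5
  v4 (enum of 4 values): 4
  v5 (boolean): 2
  v6 (boolean): 2
Product = 2 * 2 * 5 * 4 * 2 * 2 = 320

320


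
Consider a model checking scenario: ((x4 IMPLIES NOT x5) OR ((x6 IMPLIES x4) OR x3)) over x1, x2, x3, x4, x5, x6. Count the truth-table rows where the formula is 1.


Formula: ((x4 IMPLIES NOT x5) OR ((x6 IMPLIES x4) OR x3)) over 6 vars (64 rows)
Evaluate each row (x1, x2, x3, x4, x5, x6 as bits, MSB first):
  row 0 [000000]: ((0 IMPLIES NOT 0) OR ((0 IMPLIES 0) OR 0)) -> 1
  row 1 [000001]: ((0 IMPLIES NOT 0) OR ((1 IMPLIES 0) OR 0)) -> 1
  row 2 [000010]: ((0 IMPLIES NOT 1) OR ((0 IMPLIES 0) OR 0)) -> 1
  row 3 [000011]: ((0 IMPLIES NOT 1) OR ((1 IMPLIES 0) OR 0)) -> 1
  row 4 [000100]: ((1 IMPLIES NOT 0) OR ((0 IMPLIES 1) OR 0)) -> 1
  (every remaining row is evaluated the same way; all 64 results are listed next)
Full result column, 8 rows per line (x1,x2,x3 fixed per line; x4,x5,x6 runs 000..111 left to right):
  rows 0-7 [x1,x2,x3=000]: 11111111  (ones: 8)
  rows 8-15 [x1,x2,x3=001]: 11111111  (ones: 8)
  rows 16-23 [x1,x2,x3=010]: 11111111  (ones: 8)
  rows 24-31 [x1,x2,x3=011]: 11111111  (ones: 8)
  rows 32-39 [x1,x2,x3=100]: 11111111  (ones: 8)
  rows 40-47 [x1,x2,x3=101]: 11111111  (ones: 8)
  rows 48-55 [x1,x2,x3=110]: 11111111  (ones: 8)
  rows 56-63 [x1,x2,x3=111]: 11111111  (ones: 8)
Count of 1-rows = 8+8+8+8+8+8+8+8 = 64

64


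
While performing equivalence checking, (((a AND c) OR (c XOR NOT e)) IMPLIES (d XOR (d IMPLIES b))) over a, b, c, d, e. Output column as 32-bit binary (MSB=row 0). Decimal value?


Formula: (((a AND c) OR (c XOR NOT e)) IMPLIES (d XOR (d IMPLIES b))) over a, b, c, d, e (32 rows)
Evaluate each row (bits = a,b,c,d,e, MSB first):
  row 0 [00000]: (((0 AND 0) OR (0 XOR NOT 0)) IMPLIES (0 XOR (0 IMPLIES 0))) -> 1
  row 1 [00001]: (((0 AND 0) OR (0 XOR NOT 1)) IMPLIES (0 XOR (0 IMPLIES 0))) -> 1
  row 2 [00010]: (((0 AND 0) OR (0 XOR NOT 0)) IMPLIES (1 XOR (1 IMPLIES 0))) -> 1
  row 3 [00011]: (((0 AND 0) OR (0 XOR NOT 1)) IMPLIES (1 XOR (1 IMPLIES 0))) -> 1
  row 4 [00100]: (((0 AND 1) OR (1 XOR NOT 0)) IMPLIES (0 XOR (0 IMPLIES 0))) -> 1
  row 5 [00101]: (((0 AND 1) OR (1 XOR NOT 1)) IMPLIES (0 XOR (0 IMPLIES 0))) -> 1
  row 6 [00110]: (((0 AND 1) OR (1 XOR NOT 0)) IMPLIES (1 XOR (1 IMPLIES 0))) -> 1
  row 7 [00111]: (((0 AND 1) OR (1 XOR NOT 1)) IMPLIES (1 XOR (1 IMPLIES 0))) -> 1
  row 8 [01000]: (((0 AND 0) OR (0 XOR NOT 0)) IMPLIES (0 XOR (0 IMPLIES 1))) -> 1
  row 9 [01001]: (((0 AND 0) OR (0 XOR NOT 1)) IMPLIES (0 XOR (0 IMPLIES 1))) -> 1
  row 10 [01010]: (((0 AND 0) OR (0 XOR NOT 0)) IMPLIES (1 XOR (1 IMPLIES 1))) -> 0
  row 11 [01011]: (((0 AND 0) OR (0 XOR NOT 1)) IMPLIES (1 XOR (1 IMPLIES 1))) -> 1
  row 12 [01100]: (((0 AND 1) OR (1 XOR NOT 0)) IMPLIES (0 XOR (0 IMPLIES 1))) -> 1
  row 13 [01101]: (((0 AND 1) OR (1 XOR NOT 1)) IMPLIES (0 XOR (0 IMPLIES 1))) -> 1
  row 14 [01110]: (((0 AND 1) OR (1 XOR NOT 0)) IMPLIES (1 XOR (1 IMPLIES 1))) -> 1
  row 15 [01111]: (((0 AND 1) OR (1 XOR NOT 1)) IMPLIES (1 XOR (1 IMPLIES 1))) -> 0
  row 16 [10000]: (((1 AND 0) OR (0 XOR NOT 0)) IMPLIES (0 XOR (0 IMPLIES 0))) -> 1
  row 17 [10001]: (((1 AND 0) OR (0 XOR NOT 1)) IMPLIES (0 XOR (0 IMPLIES 0))) -> 1
  row 18 [10010]: (((1 AND 0) OR (0 XOR NOT 0)) IMPLIES (1 XOR (1 IMPLIES 0))) -> 1
  row 19 [10011]: (((1 AND 0) OR (0 XOR NOT 1)) IMPLIES (1 XOR (1 IMPLIES 0))) -> 1
  row 20 [10100]: (((1 AND 1) OR (1 XOR NOT 0)) IMPLIES (0 XOR (0 IMPLIES 0))) -> 1
  row 21 [10101]: (((1 AND 1) OR (1 XOR NOT 1)) IMPLIES (0 XOR (0 IMPLIES 0))) -> 1
  row 22 [10110]: (((1 AND 1) OR (1 XOR NOT 0)) IMPLIES (1 XOR (1 IMPLIES 0))) -> 1
  row 23 [10111]: (((1 AND 1) OR (1 XOR NOT 1)) IMPLIES (1 XOR (1 IMPLIES 0))) -> 1
  row 24 [11000]: (((1 AND 0) OR (0 XOR NOT 0)) IMPLIES (0 XOR (0 IMPLIES 1))) -> 1
  row 25 [11001]: (((1 AND 0) OR (0 XOR NOT 1)) IMPLIES (0 XOR (0 IMPLIES 1))) -> 1
  row 26 [11010]: (((1 AND 0) OR (0 XOR NOT 0)) IMPLIES (1 XOR (1 IMPLIES 1))) -> 0
  row 27 [11011]: (((1 AND 0) OR (0 XOR NOT 1)) IMPLIES (1 XOR (1 IMPLIES 1))) -> 1
  row 28 [11100]: (((1 AND 1) OR (1 XOR NOT 0)) IMPLIES (0 XOR (0 IMPLIES 1))) -> 1
  row 29 [11101]: (((1 AND 1) OR (1 XOR NOT 1)) IMPLIES (0 XOR (0 IMPLIES 1))) -> 1
  row 30 [11110]: (((1 AND 1) OR (1 XOR NOT 0)) IMPLIES (1 XOR (1 IMPLIES 1))) -> 0
  row 31 [11111]: (((1 AND 1) OR (1 XOR NOT 1)) IMPLIES (1 XOR (1 IMPLIES 1))) -> 0
Full result column, 4 rows per line (a,b,c fixed per line; d,e runs 00..11 left to right):
  rows 0-3 [a,b,c=000]: 1111  = hex F
  rows 4-7 [a,b,c=001]: 1111  = hex F
  rows 8-11 [a,b,c=010]: 1101  = hex D
  rows 12-15 [a,b,c=011]: 1110  = hex E
  rows 16-19 [a,b,c=100]: 1111  = hex F
  rows 20-23 [a,b,c=101]: 1111  = hex F
  rows 24-27 [a,b,c=110]: 1101  = hex D
  rows 28-31 [a,b,c=111]: 1100  = hex C
Output column (row 0 .. row 31) = 11111111110111101111111111011100
Output column grouped in 4s = 1111 1111 1101 1110 1111 1111 1101 1100 = 0xFFDEFFDC
Convert to decimal digit by digit (value = value*16 + digit):
  F -> 15
  15*16 + 15 (F) = 255
  255*16 + 13 (D) = 4093
  4093*16 + 14 (E) = 65502
  65502*16 + 15 (F) = 1048047
  1048047*16 + 15 (F) = 16768767
  16768767*16 + 13 (D) = 268300285
  268300285*16 + 12 (C) = 4292804572
Decimal = 4292804572

4292804572


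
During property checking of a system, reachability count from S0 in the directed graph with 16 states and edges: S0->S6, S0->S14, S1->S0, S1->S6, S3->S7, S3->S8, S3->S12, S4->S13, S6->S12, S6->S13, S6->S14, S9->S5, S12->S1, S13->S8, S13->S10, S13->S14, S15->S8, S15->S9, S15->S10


BFS from S0:
  layer 0: {S0}
  layer 1: {S6, S14}
  layer 2: {S12, S13}
  layer 3: {S1, S8, S10}
Reachable set: {S0, S1, S6, S8, S10, S12, S13, S14}
Count = 8

8


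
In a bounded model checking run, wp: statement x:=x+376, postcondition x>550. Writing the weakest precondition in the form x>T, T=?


Formula: wp(x:=E, P) = P[E/x] (substitute E for x in postcondition)
Step 1: Postcondition: x>550
Step 2: Substitute x+376 for x: x+376>550
Step 3: Solve for x: x > 550-376 = 174

174


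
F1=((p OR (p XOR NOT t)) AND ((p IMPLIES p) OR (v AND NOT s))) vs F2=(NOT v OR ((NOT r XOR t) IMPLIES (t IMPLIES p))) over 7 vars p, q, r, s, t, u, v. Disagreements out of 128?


F1 = ((p OR (p XOR NOT t)) AND ((p IMPLIES p) OR (v AND NOT s)))
F2 = (NOT v OR ((NOT r XOR t) IMPLIES (t IMPLIES p)))
Evaluate both on each of 128 rows (bits = p,q,r,s,t,u,v):
  row 0 [0000000]: F1=1 F2=1 -> 0
  row 1 [0000001]: F1=1 F2=1 -> 0
  row 2 [0000010]: F1=1 F2=1 -> 0
  row 3 [0000011]: F1=1 F2=1 -> 0
  row 4 [0000100]: F1=0 F2=1 (differ) -> 1
  (every remaining row is evaluated the same way; all 128 results are listed next)
Full result column, 8 rows per line (p,q,r,s fixed per line; t,u,v runs 000..111 left to right):
  rows 0-7 [p,q,r,s=0000]: 00001111  (ones: 4)
  rows 8-15 [p,q,r,s=0001]: 00001111  (ones: 4)
  rows 16-23 [p,q,r,s=0010]: 00001010  (ones: 2)
  rows 24-31 [p,q,r,s=0011]: 00001010  (ones: 2)
  rows 32-39 [p,q,r,s=0100]: 00001111  (ones: 4)
  rows 40-47 [p,q,r,s=0101]: 00001111  (ones: 4)
  rows 48-55 [p,q,r,s=0110]: 00001010  (ones: 2)
  rows 56-63 [p,q,r,s=0111]: 00001010  (ones: 2)
  rows 64-71 [p,q,r,s=1000]: 00000000  (ones: 0)
  rows 72-79 [p,q,r,s=1001]: 00000000  (ones: 0)
  rows 80-87 [p,q,r,s=1010]: 00000000  (ones: 0)
  rows 88-95 [p,q,r,s=1011]: 00000000  (ones: 0)
  rows 96-103 [p,q,r,s=1100]: 00000000  (ones: 0)
  rows 104-111 [p,q,r,s=1101]: 00000000  (ones: 0)
  rows 112-119 [p,q,r,s=1110]: 00000000  (ones: 0)
  rows 120-127 [p,q,r,s=1111]: 00000000  (ones: 0)
Disagreements = 4+4+2+2+4+4+2+2+0+0+0+0+0+0+0+0 = 24

24


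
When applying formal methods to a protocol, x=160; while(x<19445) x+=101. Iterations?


Step 1: x goes from 160 toward 19445 by 101; the body runs while x<19445, so iterations = ceil((bound-start)/step)
Step 2: Distance=19285
Step 3: ceil(19285/101)=191

191


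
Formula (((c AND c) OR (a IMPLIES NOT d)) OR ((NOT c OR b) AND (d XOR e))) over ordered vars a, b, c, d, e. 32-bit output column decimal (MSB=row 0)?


Formula: (((c AND c) OR (a IMPLIES NOT d)) OR ((NOT c OR b) AND (d XOR e))) over a, b, c, d, e (32 rows)
Evaluate each row (bits = a,b,c,d,e, MSB first):
  row 0 [00000]: (((0 AND 0) OR (0 IMPLIES NOT 0)) OR ((NOT 0 OR 0) AND (0 XOR 0))) -> 1
  row 1 [00001]: (((0 AND 0) OR (0 IMPLIES NOT 0)) OR ((NOT 0 OR 0) AND (0 XOR 1))) -> 1
  row 2 [00010]: (((0 AND 0) OR (0 IMPLIES NOT 1)) OR ((NOT 0 OR 0) AND (1 XOR 0))) -> 1
  row 3 [00011]: (((0 AND 0) OR (0 IMPLIES NOT 1)) OR ((NOT 0 OR 0) AND (1 XOR 1))) -> 1
  row 4 [00100]: (((1 AND 1) OR (0 IMPLIES NOT 0)) OR ((NOT 1 OR 0) AND (0 XOR 0))) -> 1
  row 5 [00101]: (((1 AND 1) OR (0 IMPLIES NOT 0)) OR ((NOT 1 OR 0) AND (0 XOR 1))) -> 1
  row 6 [00110]: (((1 AND 1) OR (0 IMPLIES NOT 1)) OR ((NOT 1 OR 0) AND (1 XOR 0))) -> 1
  row 7 [00111]: (((1 AND 1) OR (0 IMPLIES NOT 1)) OR ((NOT 1 OR 0) AND (1 XOR 1))) -> 1
  row 8 [01000]: (((0 AND 0) OR (0 IMPLIES NOT 0)) OR ((NOT 0 OR 1) AND (0 XOR 0))) -> 1
  row 9 [01001]: (((0 AND 0) OR (0 IMPLIES NOT 0)) OR ((NOT 0 OR 1) AND (0 XOR 1))) -> 1
  row 10 [01010]: (((0 AND 0) OR (0 IMPLIES NOT 1)) OR ((NOT 0 OR 1) AND (1 XOR 0))) -> 1
  row 11 [01011]: (((0 AND 0) OR (0 IMPLIES NOT 1)) OR ((NOT 0 OR 1) AND (1 XOR 1))) -> 1
  row 12 [01100]: (((1 AND 1) OR (0 IMPLIES NOT 0)) OR ((NOT 1 OR 1) AND (0 XOR 0))) -> 1
  row 13 [01101]: (((1 AND 1) OR (0 IMPLIES NOT 0)) OR ((NOT 1 OR 1) AND (0 XOR 1))) -> 1
  row 14 [01110]: (((1 AND 1) OR (0 IMPLIES NOT 1)) OR ((NOT 1 OR 1) AND (1 XOR 0))) -> 1
  row 15 [01111]: (((1 AND 1) OR (0 IMPLIES NOT 1)) OR ((NOT 1 OR 1) AND (1 XOR 1))) -> 1
  row 16 [10000]: (((0 AND 0) OR (1 IMPLIES NOT 0)) OR ((NOT 0 OR 0) AND (0 XOR 0))) -> 1
  row 17 [10001]: (((0 AND 0) OR (1 IMPLIES NOT 0)) OR ((NOT 0 OR 0) AND (0 XOR 1))) -> 1
  row 18 [10010]: (((0 AND 0) OR (1 IMPLIES NOT 1)) OR ((NOT 0 OR 0) AND (1 XOR 0))) -> 1
  row 19 [10011]: (((0 AND 0) OR (1 IMPLIES NOT 1)) OR ((NOT 0 OR 0) AND (1 XOR 1))) -> 0
  row 20 [10100]: (((1 AND 1) OR (1 IMPLIES NOT 0)) OR ((NOT 1 OR 0) AND (0 XOR 0))) -> 1
  row 21 [10101]: (((1 AND 1) OR (1 IMPLIES NOT 0)) OR ((NOT 1 OR 0) AND (0 XOR 1))) -> 1
  row 22 [10110]: (((1 AND 1) OR (1 IMPLIES NOT 1)) OR ((NOT 1 OR 0) AND (1 XOR 0))) -> 1
  row 23 [10111]: (((1 AND 1) OR (1 IMPLIES NOT 1)) OR ((NOT 1 OR 0) AND (1 XOR 1))) -> 1
  row 24 [11000]: (((0 AND 0) OR (1 IMPLIES NOT 0)) OR ((NOT 0 OR 1) AND (0 XOR 0))) -> 1
  row 25 [11001]: (((0 AND 0) OR (1 IMPLIES NOT 0)) OR ((NOT 0 OR 1) AND (0 XOR 1))) -> 1
  row 26 [11010]: (((0 AND 0) OR (1 IMPLIES NOT 1)) OR ((NOT 0 OR 1) AND (1 XOR 0))) -> 1
  row 27 [11011]: (((0 AND 0) OR (1 IMPLIES NOT 1)) OR ((NOT 0 OR 1) AND (1 XOR 1))) -> 0
  row 28 [11100]: (((1 AND 1) OR (1 IMPLIES NOT 0)) OR ((NOT 1 OR 1) AND (0 XOR 0))) -> 1
  row 29 [11101]: (((1 AND 1) OR (1 IMPLIES NOT 0)) OR ((NOT 1 OR 1) AND (0 XOR 1))) -> 1
  row 30 [11110]: (((1 AND 1) OR (1 IMPLIES NOT 1)) OR ((NOT 1 OR 1) AND (1 XOR 0))) -> 1
  row 31 [11111]: (((1 AND 1) OR (1 IMPLIES NOT 1)) OR ((NOT 1 OR 1) AND (1 XOR 1))) -> 1
Full result column, 4 rows per line (a,b,c fixed per line; d,e runs 00..11 left to right):
  rows 0-3 [a,b,c=000]: 1111  = hex F
  rows 4-7 [a,b,c=001]: 1111  = hex F
  rows 8-11 [a,b,c=010]: 1111  = hex F
  rows 12-15 [a,b,c=011]: 1111  = hex F
  rows 16-19 [a,b,c=100]: 1110  = hex E
  rows 20-23 [a,b,c=101]: 1111  = hex F
  rows 24-27 [a,b,c=110]: 1110  = hex E
  rows 28-31 [a,b,c=111]: 1111  = hex F
Output column (row 0 .. row 31) = 11111111111111111110111111101111
Output column grouped in 4s = 1111 1111 1111 1111 1110 1111 1110 1111 = 0xFFFFEFEF
Convert to decimal digit by digit (value = value*16 + digit):
  F -> 15
  15*16 + 15 (F) = 255
  255*16 + 15 (F) = 4095
  4095*16 + 15 (F) = 65535
  65535*16 + 14 (E) = 1048574
  1048574*16 + 15 (F) = 16777199
  16777199*16 + 14 (E) = 268435198
  268435198*16 + 15 (F) = 4294963183
Decimal = 4294963183

4294963183


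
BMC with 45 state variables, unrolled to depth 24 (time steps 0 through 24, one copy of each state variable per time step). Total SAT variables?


BMC unrolls to depth k, creating one copy of each state var for steps 0..k.
Step count = 24 + 1 = 25 (steps 0 through 24)
Vars per step = 45
Total = 45 * 25 = 1125

1125


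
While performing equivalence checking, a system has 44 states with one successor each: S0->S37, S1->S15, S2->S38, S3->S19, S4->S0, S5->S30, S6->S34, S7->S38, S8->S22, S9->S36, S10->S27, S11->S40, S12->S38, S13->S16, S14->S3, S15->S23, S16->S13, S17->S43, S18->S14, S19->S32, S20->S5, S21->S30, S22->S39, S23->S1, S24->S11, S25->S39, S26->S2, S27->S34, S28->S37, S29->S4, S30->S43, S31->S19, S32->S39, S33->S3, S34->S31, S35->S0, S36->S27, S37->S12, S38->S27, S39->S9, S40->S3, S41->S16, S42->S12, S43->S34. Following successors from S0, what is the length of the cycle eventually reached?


Trace from S0 until a state repeats:
  S0 -> S37 -> S12 -> S38 -> S27 -> S34 -> S31 -> S19 -> S32 -> S39 -> S9 -> S36 -> S27
S27 first seen at step 4, revisited at step 12.
Cycle length = 12 - 4 = 8

8


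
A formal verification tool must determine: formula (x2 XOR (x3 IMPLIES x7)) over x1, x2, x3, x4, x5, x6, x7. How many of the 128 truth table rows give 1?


Formula: (x2 XOR (x3 IMPLIES x7)) over 7 vars (128 rows)
Evaluate each row (x1, x2, x3, x4, x5, x6, x7 as bits, MSB first):
  row 0 [0000000]: (0 XOR (0 IMPLIES 0)) -> 1
  row 1 [0000001]: (0 XOR (0 IMPLIES 1)) -> 1
  row 2 [0000010]: (0 XOR (0 IMPLIES 0)) -> 1
  row 3 [0000011]: (0 XOR (0 IMPLIES 1)) -> 1
  row 4 [0000100]: (0 XOR (0 IMPLIES 0)) -> 1
  (every remaining row is evaluated the same way; all 128 results are listed next)
Full result column, 8 rows per line (x1,x2,x3,x4 fixed per line; x5,x6,x7 runs 000..111 left to right):
  rows 0-7 [x1,x2,x3,x4=0000]: 11111111  (ones: 8)
  rows 8-15 [x1,x2,x3,x4=0001]: 11111111  (ones: 8)
  rows 16-23 [x1,x2,x3,x4=0010]: 01010101  (ones: 4)
  rows 24-31 [x1,x2,x3,x4=0011]: 01010101  (ones: 4)
  rows 32-39 [x1,x2,x3,x4=0100]: 00000000  (ones: 0)
  rows 40-47 [x1,x2,x3,x4=0101]: 00000000  (ones: 0)
  rows 48-55 [x1,x2,x3,x4=0110]: 10101010  (ones: 4)
  rows 56-63 [x1,x2,x3,x4=0111]: 10101010  (ones: 4)
  rows 64-71 [x1,x2,x3,x4=1000]: 11111111  (ones: 8)
  rows 72-79 [x1,x2,x3,x4=1001]: 11111111  (ones: 8)
  rows 80-87 [x1,x2,x3,x4=1010]: 01010101  (ones: 4)
  rows 88-95 [x1,x2,x3,x4=1011]: 01010101  (ones: 4)
  rows 96-103 [x1,x2,x3,x4=1100]: 00000000  (ones: 0)
  rows 104-111 [x1,x2,x3,x4=1101]: 00000000  (ones: 0)
  rows 112-119 [x1,x2,x3,x4=1110]: 10101010  (ones: 4)
  rows 120-127 [x1,x2,x3,x4=1111]: 10101010  (ones: 4)
Count of 1-rows = 8+8+4+4+0+0+4+4+8+8+4+4+0+0+4+4 = 64

64


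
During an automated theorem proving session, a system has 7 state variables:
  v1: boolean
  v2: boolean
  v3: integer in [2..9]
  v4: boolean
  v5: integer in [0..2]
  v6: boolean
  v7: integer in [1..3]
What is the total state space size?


State space = product of domain sizes of all variables.
Domain sizes:
  v1 (boolean): 2
  v2 (boolean): 2
  v3 (integer in [2..9]): 8
  v4 (boolean): 2
  v5 (integer in [0..2]): 3
  v6 (boolean): 2
  v7 (integer in [1..3]): 3
Product = 2 * 2 * 8 * 2 * 3 * 2 * 3 = 1152

1152


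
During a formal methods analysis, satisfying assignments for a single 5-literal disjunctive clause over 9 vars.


Step 1: Total=2^9=512
Step 2: Unsat when all 5 false: 2^4=16
Step 3: Sat=512-16=496

496


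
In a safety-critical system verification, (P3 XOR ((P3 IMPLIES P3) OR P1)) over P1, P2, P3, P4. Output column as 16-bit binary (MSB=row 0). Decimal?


Formula: (P3 XOR ((P3 IMPLIES P3) OR P1)) over P1, P2, P3, P4 (16 rows)
Evaluate each row (bits = P1,P2,P3,P4, MSB first):
  row 0 [0000]: (0 XOR ((0 IMPLIES 0) OR 0)) -> 1
  row 1 [0001]: (0 XOR ((0 IMPLIES 0) OR 0)) -> 1
  row 2 [0010]: (1 XOR ((1 IMPLIES 1) OR 0)) -> 0
  row 3 [0011]: (1 XOR ((1 IMPLIES 1) OR 0)) -> 0
  row 4 [0100]: (0 XOR ((0 IMPLIES 0) OR 0)) -> 1
  row 5 [0101]: (0 XOR ((0 IMPLIES 0) OR 0)) -> 1
  row 6 [0110]: (1 XOR ((1 IMPLIES 1) OR 0)) -> 0
  row 7 [0111]: (1 XOR ((1 IMPLIES 1) OR 0)) -> 0
  row 8 [1000]: (0 XOR ((0 IMPLIES 0) OR 1)) -> 1
  row 9 [1001]: (0 XOR ((0 IMPLIES 0) OR 1)) -> 1
  row 10 [1010]: (1 XOR ((1 IMPLIES 1) OR 1)) -> 0
  row 11 [1011]: (1 XOR ((1 IMPLIES 1) OR 1)) -> 0
  row 12 [1100]: (0 XOR ((0 IMPLIES 0) OR 1)) -> 1
  row 13 [1101]: (0 XOR ((0 IMPLIES 0) OR 1)) -> 1
  row 14 [1110]: (1 XOR ((1 IMPLIES 1) OR 1)) -> 0
  row 15 [1111]: (1 XOR ((1 IMPLIES 1) OR 1)) -> 0
Full result column, 4 rows per line (P1,P2 fixed per line; P3,P4 runs 00..11 left to right):
  rows 0-3 [P1,P2=00]: 1100  = hex C
  rows 4-7 [P1,P2=01]: 1100  = hex C
  rows 8-11 [P1,P2=10]: 1100  = hex C
  rows 12-15 [P1,P2=11]: 1100  = hex C
Output column (row 0 .. row 15) = 1100110011001100
Output column grouped in 4s = 1100 1100 1100 1100 = 0xCCCC
Convert to decimal digit by digit (value = value*16 + digit):
  C -> 12
  12*16 + 12 (C) = 204
  204*16 + 12 (C) = 3276
  3276*16 + 12 (C) = 52428
Decimal = 52428

52428


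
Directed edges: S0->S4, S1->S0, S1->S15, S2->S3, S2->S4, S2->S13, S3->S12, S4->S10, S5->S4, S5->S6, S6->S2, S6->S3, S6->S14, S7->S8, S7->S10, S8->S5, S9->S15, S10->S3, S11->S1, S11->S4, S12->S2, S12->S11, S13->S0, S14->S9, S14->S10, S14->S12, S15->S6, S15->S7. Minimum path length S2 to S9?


BFS layer-by-layer from S2:
  dist 0: {S2}
  dist 1: {S3, S4, S13}
  dist 2: {S0, S10, S12}
  dist 3: {S11}
  dist 4: {S1}
  dist 5: {S15}
  dist 6: {S6, S7}
  dist 7: {S8, S14}
  dist 8: {S5, S9}
  -> S9 reached at distance 8
Shortest path length = 8

8


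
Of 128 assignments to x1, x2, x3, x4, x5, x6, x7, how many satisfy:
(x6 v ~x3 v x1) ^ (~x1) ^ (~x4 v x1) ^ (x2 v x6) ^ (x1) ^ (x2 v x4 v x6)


CNF with 6 clauses over 7 vars (128 assignments).
An assignment satisfies CNF iff every clause has >=1 true literal.
Check each row (bits = x1,x2,x3,x4,x5,x6,x7; clause T/F shown):
  row 0 [0000000]: clauses=TTTFFF -> 0
  row 1 [0000001]: clauses=TTTFFF -> 0
  row 2 [0000010]: clauses=TTTTFT -> 0
  row 3 [0000011]: clauses=TTTTFT -> 0
  row 4 [0000100]: clauses=TTTFFF -> 0
  (every remaining row is evaluated the same way; all 128 results are listed next)
Full result column, 8 rows per line (x1,x2,x3,x4 fixed per line; x5,x6,x7 runs 000..111 left to right):
  rows 0-7 [x1,x2,x3,x4=0000]: 00000000  (ones: 0)
  rows 8-15 [x1,x2,x3,x4=0001]: 00000000  (ones: 0)
  rows 16-23 [x1,x2,x3,x4=0010]: 00000000  (ones: 0)
  rows 24-31 [x1,x2,x3,x4=0011]: 00000000  (ones: 0)
  rows 32-39 [x1,x2,x3,x4=0100]: 00000000  (ones: 0)
  rows 40-47 [x1,x2,x3,x4=0101]: 00000000  (ones: 0)
  rows 48-55 [x1,x2,x3,x4=0110]: 00000000  (ones: 0)
  rows 56-63 [x1,x2,x3,x4=0111]: 00000000  (ones: 0)
  rows 64-71 [x1,x2,x3,x4=1000]: 00000000  (ones: 0)
  rows 72-79 [x1,x2,x3,x4=1001]: 00000000  (ones: 0)
  rows 80-87 [x1,x2,x3,x4=1010]: 00000000  (ones: 0)
  rows 88-95 [x1,x2,x3,x4=1011]: 00000000  (ones: 0)
  rows 96-103 [x1,x2,x3,x4=1100]: 00000000  (ones: 0)
  rows 104-111 [x1,x2,x3,x4=1101]: 00000000  (ones: 0)
  rows 112-119 [x1,x2,x3,x4=1110]: 00000000  (ones: 0)
  rows 120-127 [x1,x2,x3,x4=1111]: 00000000  (ones: 0)
Satisfying assignments = 0+0+0+0+0+0+0+0+0+0+0+0+0+0+0+0 = 0

0


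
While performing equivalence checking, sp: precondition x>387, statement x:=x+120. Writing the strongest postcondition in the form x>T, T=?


Formula: sp(P, x:=E) = exists old_x. (x = E[old_x/x]) AND P[old_x/x] (old_x is the value of x before the assignment; eliminate old_x by solving x = E[old_x/x] for old_x)
Step 1: Precondition P: x>387, i.e. old_x > 387
Step 2: Assignment gives x = old_x + 120, so old_x = x - 120
Step 3: Substitute into P: x - 120 > 387
Step 4: Simplify: x > 387+120 = 507

507


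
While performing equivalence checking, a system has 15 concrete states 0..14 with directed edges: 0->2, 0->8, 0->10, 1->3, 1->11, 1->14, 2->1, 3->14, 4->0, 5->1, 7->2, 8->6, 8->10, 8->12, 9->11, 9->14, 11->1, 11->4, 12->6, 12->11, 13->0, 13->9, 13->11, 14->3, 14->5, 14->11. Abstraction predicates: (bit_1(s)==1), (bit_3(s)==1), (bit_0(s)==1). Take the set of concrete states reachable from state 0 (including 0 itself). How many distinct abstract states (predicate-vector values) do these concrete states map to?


BFS from 0:
Concrete reachable: {0, 1, 2, 3, 4, 5, 6, 8, 10, 11, 12, 14}
Abstract via predicates (bit_1(s)==1), (bit_3(s)==1), (bit_0(s)==1):
  (0,0,0) <- {0, 4}
  (0,0,1) <- {1, 5}
  (0,1,0) <- {8, 12}
  (1,0,0) <- {2, 6}
  (1,0,1) <- {3}
  (1,1,0) <- {10, 14}
  (1,1,1) <- {11}
Distinct abstract states = 7

7


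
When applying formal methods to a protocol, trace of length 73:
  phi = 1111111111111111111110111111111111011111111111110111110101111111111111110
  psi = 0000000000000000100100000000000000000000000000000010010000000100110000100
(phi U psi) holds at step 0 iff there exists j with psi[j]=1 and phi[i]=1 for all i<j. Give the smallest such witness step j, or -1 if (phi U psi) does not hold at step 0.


(phi U psi) at 0: need smallest j with psi[j]=1 and phi[i]=1 for all i in [0,j).
Scan from step 0:
  step 0: phi=1, psi=0 -> continue
  step 1: phi=1, psi=0 -> continue
  step 2: phi=1, psi=0 -> continue
  step 3: phi=1, psi=0 -> continue
  step 16: psi=1 and phi held for [0,16) -> witness found
Witness step = 16

16


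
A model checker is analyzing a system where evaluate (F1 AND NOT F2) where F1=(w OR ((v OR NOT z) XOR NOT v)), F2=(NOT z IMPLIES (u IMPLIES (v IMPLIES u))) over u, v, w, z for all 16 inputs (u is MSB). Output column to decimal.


F1 = (w OR ((v OR NOT z) XOR NOT v))
F2 = (NOT z IMPLIES (u IMPLIES (v IMPLIES u)))
Counterexample to F1=>F2 is where F1=1 and F2=0.
Evaluate each row (bits = u,v,w,z, MSB first):
  row 0 [0000]: F1=0 F2=1 -> F1&~F2 -> 0
  row 1 [0001]: F1=1 F2=1 -> F1&~F2 -> 0
  row 2 [0010]: F1=1 F2=1 -> F1&~F2 -> 0
  row 3 [0011]: F1=1 F2=1 -> F1&~F2 -> 0
  row 4 [0100]: F1=1 F2=1 -> F1&~F2 -> 0
  row 5 [0101]: F1=1 F2=1 -> F1&~F2 -> 0
  row 6 [0110]: F1=1 F2=1 -> F1&~F2 -> 0
  row 7 [0111]: F1=1 F2=1 -> F1&~F2 -> 0
  row 8 [1000]: F1=0 F2=1 -> F1&~F2 -> 0
  row 9 [1001]: F1=1 F2=1 -> F1&~F2 -> 0
  row 10 [1010]: F1=1 F2=1 -> F1&~F2 -> 0
  row 11 [1011]: F1=1 F2=1 -> F1&~F2 -> 0
  row 12 [1100]: F1=1 F2=1 -> F1&~F2 -> 0
  row 13 [1101]: F1=1 F2=1 -> F1&~F2 -> 0
  row 14 [1110]: F1=1 F2=1 -> F1&~F2 -> 0
  row 15 [1111]: F1=1 F2=1 -> F1&~F2 -> 0
Full result column, 4 rows per line (u,v fixed per line; w,z runs 00..11 left to right):
  rows 0-3 [u,v=00]: 0000  = hex 0
  rows 4-7 [u,v=01]: 0000  = hex 0
  rows 8-11 [u,v=10]: 0000  = hex 0
  rows 12-15 [u,v=11]: 0000  = hex 0
Counterexample vector (row 0 .. row 15) = 0000000000000000
Output column grouped in 4s = 0000 0000 0000 0000 = 0x0000
Convert to decimal digit by digit (value = value*16 + digit):
  0 -> 0
  0*16 + 0 = 0
  0*16 + 0 = 0
  0*16 + 0 = 0
Decimal = 0

0


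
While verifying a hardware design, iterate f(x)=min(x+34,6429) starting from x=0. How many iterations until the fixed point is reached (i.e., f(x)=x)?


Step 1: x=0, cap=6429, increment=34
Step 2: x grows by 34 each step until capped at 6429; fixed point is x=6429
Step 3: iterations = ceil(6429/34) = 190

190


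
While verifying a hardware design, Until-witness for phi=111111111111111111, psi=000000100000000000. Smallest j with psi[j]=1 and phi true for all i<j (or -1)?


(phi U psi) at 0: need smallest j with psi[j]=1 and phi[i]=1 for all i in [0,j).
Scan from step 0:
  step 0: phi=1, psi=0 -> continue
  step 1: phi=1, psi=0 -> continue
  step 2: phi=1, psi=0 -> continue
  step 3: phi=1, psi=0 -> continue
  step 6: psi=1 and phi held for [0,6) -> witness found
Witness step = 6

6


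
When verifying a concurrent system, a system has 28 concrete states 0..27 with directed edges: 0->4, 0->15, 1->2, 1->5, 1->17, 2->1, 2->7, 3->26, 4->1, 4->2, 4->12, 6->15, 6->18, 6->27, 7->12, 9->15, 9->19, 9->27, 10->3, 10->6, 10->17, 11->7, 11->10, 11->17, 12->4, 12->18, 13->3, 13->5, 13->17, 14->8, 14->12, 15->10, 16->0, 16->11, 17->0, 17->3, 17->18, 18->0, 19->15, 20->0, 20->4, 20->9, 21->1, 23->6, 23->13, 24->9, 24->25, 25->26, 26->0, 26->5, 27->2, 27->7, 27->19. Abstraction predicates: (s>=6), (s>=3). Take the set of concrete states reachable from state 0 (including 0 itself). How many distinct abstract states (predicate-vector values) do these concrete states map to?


BFS from 0:
Concrete reachable: {0, 1, 2, 3, 4, 5, 6, 7, 10, 12, 15, 17, 18, 19, 26, 27}
Abstract via predicates (s>=6), (s>=3):
  (0,0) <- {0, 1, 2}
  (0,1) <- {3, 4, 5}
  (1,1) <- {6, 7, 10, 12, 15, 17, 18, 19, 26, 27}
Distinct abstract states = 3

3


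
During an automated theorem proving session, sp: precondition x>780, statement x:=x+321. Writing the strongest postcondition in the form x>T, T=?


Formula: sp(P, x:=E) = exists old_x. (x = E[old_x/x]) AND P[old_x/x] (old_x is the value of x before the assignment; eliminate old_x by solving x = E[old_x/x] for old_x)
Step 1: Precondition P: x>780, i.e. old_x > 780
Step 2: Assignment gives x = old_x + 321, so old_x = x - 321
Step 3: Substitute into P: x - 321 > 780
Step 4: Simplify: x > 780+321 = 1101

1101


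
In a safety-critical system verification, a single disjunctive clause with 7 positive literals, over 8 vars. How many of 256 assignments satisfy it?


Step 1: Total=2^8=256
Step 2: Unsat when all 7 false: 2^1=2
Step 3: Sat=256-2=254

254


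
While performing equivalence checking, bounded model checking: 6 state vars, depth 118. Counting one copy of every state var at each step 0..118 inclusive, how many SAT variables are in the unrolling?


BMC unrolls to depth k, creating one copy of each state var for steps 0..k.
Step count = 118 + 1 = 119 (steps 0 through 118)
Vars per step = 6
Total = 6 * 119 = 714

714


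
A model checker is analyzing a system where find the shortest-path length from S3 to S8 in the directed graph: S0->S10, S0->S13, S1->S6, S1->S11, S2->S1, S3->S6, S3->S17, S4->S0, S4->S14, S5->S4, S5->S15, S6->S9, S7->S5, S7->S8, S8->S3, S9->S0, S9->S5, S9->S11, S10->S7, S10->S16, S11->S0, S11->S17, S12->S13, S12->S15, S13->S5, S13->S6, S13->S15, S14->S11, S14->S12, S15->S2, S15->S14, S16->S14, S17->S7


BFS layer-by-layer from S3:
  dist 0: {S3}
  dist 1: {S6, S17}
  dist 2: {S7, S9}
  dist 3: {S0, S5, S8, S11}
  -> S8 reached at distance 3
Shortest path length = 3

3


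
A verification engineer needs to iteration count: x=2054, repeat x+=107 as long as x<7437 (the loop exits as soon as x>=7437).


Step 1: x goes from 2054 toward 7437 by 107; the body runs while x<7437, so iterations = ceil((bound-start)/step)
Step 2: Distance=5383
Step 3: ceil(5383/107)=51

51


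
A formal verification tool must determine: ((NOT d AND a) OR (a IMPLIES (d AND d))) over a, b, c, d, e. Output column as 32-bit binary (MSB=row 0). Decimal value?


Formula: ((NOT d AND a) OR (a IMPLIES (d AND d))) over a, b, c, d, e (32 rows)
Evaluate each row (bits = a,b,c,d,e, MSB first):
  row 0 [00000]: ((NOT 0 AND 0) OR (0 IMPLIES (0 AND 0))) -> 1
  row 1 [00001]: ((NOT 0 AND 0) OR (0 IMPLIES (0 AND 0))) -> 1
  row 2 [00010]: ((NOT 1 AND 0) OR (0 IMPLIES (1 AND 1))) -> 1
  row 3 [00011]: ((NOT 1 AND 0) OR (0 IMPLIES (1 AND 1))) -> 1
  row 4 [00100]: ((NOT 0 AND 0) OR (0 IMPLIES (0 AND 0))) -> 1
  row 5 [00101]: ((NOT 0 AND 0) OR (0 IMPLIES (0 AND 0))) -> 1
  row 6 [00110]: ((NOT 1 AND 0) OR (0 IMPLIES (1 AND 1))) -> 1
  row 7 [00111]: ((NOT 1 AND 0) OR (0 IMPLIES (1 AND 1))) -> 1
  row 8 [01000]: ((NOT 0 AND 0) OR (0 IMPLIES (0 AND 0))) -> 1
  row 9 [01001]: ((NOT 0 AND 0) OR (0 IMPLIES (0 AND 0))) -> 1
  row 10 [01010]: ((NOT 1 AND 0) OR (0 IMPLIES (1 AND 1))) -> 1
  row 11 [01011]: ((NOT 1 AND 0) OR (0 IMPLIES (1 AND 1))) -> 1
  row 12 [01100]: ((NOT 0 AND 0) OR (0 IMPLIES (0 AND 0))) -> 1
  row 13 [01101]: ((NOT 0 AND 0) OR (0 IMPLIES (0 AND 0))) -> 1
  row 14 [01110]: ((NOT 1 AND 0) OR (0 IMPLIES (1 AND 1))) -> 1
  row 15 [01111]: ((NOT 1 AND 0) OR (0 IMPLIES (1 AND 1))) -> 1
  row 16 [10000]: ((NOT 0 AND 1) OR (1 IMPLIES (0 AND 0))) -> 1
  row 17 [10001]: ((NOT 0 AND 1) OR (1 IMPLIES (0 AND 0))) -> 1
  row 18 [10010]: ((NOT 1 AND 1) OR (1 IMPLIES (1 AND 1))) -> 1
  row 19 [10011]: ((NOT 1 AND 1) OR (1 IMPLIES (1 AND 1))) -> 1
  row 20 [10100]: ((NOT 0 AND 1) OR (1 IMPLIES (0 AND 0))) -> 1
  row 21 [10101]: ((NOT 0 AND 1) OR (1 IMPLIES (0 AND 0))) -> 1
  row 22 [10110]: ((NOT 1 AND 1) OR (1 IMPLIES (1 AND 1))) -> 1
  row 23 [10111]: ((NOT 1 AND 1) OR (1 IMPLIES (1 AND 1))) -> 1
  row 24 [11000]: ((NOT 0 AND 1) OR (1 IMPLIES (0 AND 0))) -> 1
  row 25 [11001]: ((NOT 0 AND 1) OR (1 IMPLIES (0 AND 0))) -> 1
  row 26 [11010]: ((NOT 1 AND 1) OR (1 IMPLIES (1 AND 1))) -> 1
  row 27 [11011]: ((NOT 1 AND 1) OR (1 IMPLIES (1 AND 1))) -> 1
  row 28 [11100]: ((NOT 0 AND 1) OR (1 IMPLIES (0 AND 0))) -> 1
  row 29 [11101]: ((NOT 0 AND 1) OR (1 IMPLIES (0 AND 0))) -> 1
  row 30 [11110]: ((NOT 1 AND 1) OR (1 IMPLIES (1 AND 1))) -> 1
  row 31 [11111]: ((NOT 1 AND 1) OR (1 IMPLIES (1 AND 1))) -> 1
Full result column, 4 rows per line (a,b,c fixed per line; d,e runs 00..11 left to right):
  rows 0-3 [a,b,c=000]: 1111  = hex F
  rows 4-7 [a,b,c=001]: 1111  = hex F
  rows 8-11 [a,b,c=010]: 1111  = hex F
  rows 12-15 [a,b,c=011]: 1111  = hex F
  rows 16-19 [a,b,c=100]: 1111  = hex F
  rows 20-23 [a,b,c=101]: 1111  = hex F
  rows 24-27 [a,b,c=110]: 1111  = hex F
  rows 28-31 [a,b,c=111]: 1111  = hex F
Output column (row 0 .. row 31) = 11111111111111111111111111111111
Output column grouped in 4s = 1111 1111 1111 1111 1111 1111 1111 1111 = 0xFFFFFFFF
Convert to decimal digit by digit (value = value*16 + digit):
  F -> 15
  15*16 + 15 (F) = 255
  255*16 + 15 (F) = 4095
  4095*16 + 15 (F) = 65535
  65535*16 + 15 (F) = 1048575
  1048575*16 + 15 (F) = 16777215
  16777215*16 + 15 (F) = 268435455
  268435455*16 + 15 (F) = 4294967295
Decimal = 4294967295

4294967295


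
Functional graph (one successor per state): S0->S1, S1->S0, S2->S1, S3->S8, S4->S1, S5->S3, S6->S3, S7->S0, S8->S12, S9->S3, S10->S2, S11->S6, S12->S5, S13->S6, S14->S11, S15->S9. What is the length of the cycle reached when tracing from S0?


Trace from S0 until a state repeats:
  S0 -> S1 -> S0
S0 first seen at step 0, revisited at step 2.
Cycle length = 2 - 0 = 2

2


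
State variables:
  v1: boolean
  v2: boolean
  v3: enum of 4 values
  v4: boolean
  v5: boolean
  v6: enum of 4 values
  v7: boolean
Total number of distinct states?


State space = product of domain sizes of all variables.
Domain sizes:
  v1 (boolean): 2
  v2 (boolean): 2
  v3 (enum of 4 values): 4
  v4 (boolean): 2
  v5 (boolean): 2
  v6 (enum of 4 values): 4
  v7 (boolean): 2
Product = 2 * 2 * 4 * 2 * 2 * 4 * 2 = 512

512


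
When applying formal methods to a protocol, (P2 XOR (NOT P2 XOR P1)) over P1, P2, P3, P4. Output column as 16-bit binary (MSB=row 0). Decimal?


Formula: (P2 XOR (NOT P2 XOR P1)) over P1, P2, P3, P4 (16 rows)
Evaluate each row (bits = P1,P2,P3,P4, MSB first):
  row 0 [0000]: (0 XOR (NOT 0 XOR 0)) -> 1
  row 1 [0001]: (0 XOR (NOT 0 XOR 0)) -> 1
  row 2 [0010]: (0 XOR (NOT 0 XOR 0)) -> 1
  row 3 [0011]: (0 XOR (NOT 0 XOR 0)) -> 1
  row 4 [0100]: (1 XOR (NOT 1 XOR 0)) -> 1
  row 5 [0101]: (1 XOR (NOT 1 XOR 0)) -> 1
  row 6 [0110]: (1 XOR (NOT 1 XOR 0)) -> 1
  row 7 [0111]: (1 XOR (NOT 1 XOR 0)) -> 1
  row 8 [1000]: (0 XOR (NOT 0 XOR 1)) -> 0
  row 9 [1001]: (0 XOR (NOT 0 XOR 1)) -> 0
  row 10 [1010]: (0 XOR (NOT 0 XOR 1)) -> 0
  row 11 [1011]: (0 XOR (NOT 0 XOR 1)) -> 0
  row 12 [1100]: (1 XOR (NOT 1 XOR 1)) -> 0
  row 13 [1101]: (1 XOR (NOT 1 XOR 1)) -> 0
  row 14 [1110]: (1 XOR (NOT 1 XOR 1)) -> 0
  row 15 [1111]: (1 XOR (NOT 1 XOR 1)) -> 0
Full result column, 4 rows per line (P1,P2 fixed per line; P3,P4 runs 00..11 left to right):
  rows 0-3 [P1,P2=00]: 1111  = hex F
  rows 4-7 [P1,P2=01]: 1111  = hex F
  rows 8-11 [P1,P2=10]: 0000  = hex 0
  rows 12-15 [P1,P2=11]: 0000  = hex 0
Output column (row 0 .. row 15) = 1111111100000000
Output column grouped in 4s = 1111 1111 0000 0000 = 0xFF00
Convert to decimal digit by digit (value = value*16 + digit):
  F -> 15
  15*16 + 15 (F) = 255
  255*16 + 0 = 4080
  4080*16 + 0 = 65280
Decimal = 65280

65280
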